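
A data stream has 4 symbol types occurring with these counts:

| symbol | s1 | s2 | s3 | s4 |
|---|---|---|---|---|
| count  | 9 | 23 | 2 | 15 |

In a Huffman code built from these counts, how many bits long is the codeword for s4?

Huffman merges, smallest pair first:
combine s3(2), s1(9) → 11
combine 11, s4(15) → 26
combine s2(23), 26 → 49
s4's leaf is at depth 2, giving a 2-bit codeword.

2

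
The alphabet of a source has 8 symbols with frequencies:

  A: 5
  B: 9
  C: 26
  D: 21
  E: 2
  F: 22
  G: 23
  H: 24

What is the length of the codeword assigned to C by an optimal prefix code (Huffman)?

2

Repeatedly merge the two smallest:
merge E(2) and A(5): 7
merge 7 and B(9): 16
merge 16 and D(21): 37
merge F(22) and G(23): 45
merge H(24) and C(26): 50
merge 37 and 45: 82
merge 50 and 82: 132
C sits 2 levels below the root, so its codeword is 2 bits.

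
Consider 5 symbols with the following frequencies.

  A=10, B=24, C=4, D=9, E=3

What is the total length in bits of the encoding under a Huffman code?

99

Merge the two smallest weights repeatedly:
merge E(3) and C(4): 7
merge 7 and D(9): 16
merge A(10) and 16: 26
merge B(24) and 26: 50
Each symbol's bit-cost is frequency × depth; summing gives 99 bits (equivalently 7 + 16 + 26 + 50).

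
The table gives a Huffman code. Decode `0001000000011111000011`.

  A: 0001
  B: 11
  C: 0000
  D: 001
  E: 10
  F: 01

Read left to right; each codeword is recognised as soon as it completes (prefix code):
  0001→A | 0000→C | 0001→A | 11→B | 11→B | 0000→C | 11→B
Decoded message: ACABBCB

ACABBCB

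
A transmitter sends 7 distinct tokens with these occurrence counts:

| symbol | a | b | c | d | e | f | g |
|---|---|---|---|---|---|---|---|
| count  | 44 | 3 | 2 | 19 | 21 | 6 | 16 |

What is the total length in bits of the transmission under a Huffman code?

Greedily combine the two least-frequent nodes:
c(2) + b(3) → 5
5 + f(6) → 11
11 + g(16) → 27
d(19) + e(21) → 40
27 + 40 → 67
a(44) + 67 → 111
Each symbol's bit-cost is frequency × depth; summing gives 261 bits (equivalently 5 + 11 + 27 + 40 + 67 + 111).

261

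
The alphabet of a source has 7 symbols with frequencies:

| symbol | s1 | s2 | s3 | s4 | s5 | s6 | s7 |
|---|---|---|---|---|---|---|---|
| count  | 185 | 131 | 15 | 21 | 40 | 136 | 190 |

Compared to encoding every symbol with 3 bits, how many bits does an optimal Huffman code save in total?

399

Fixed-length: 3 bits × 718 symbols = 2154 bits.
Huffman merges:
merge s3(15) and s4(21): 36
merge 36 and s5(40): 76
merge 76 and s2(131): 207
merge s6(136) and s1(185): 321
merge s7(190) and 207: 397
merge 321 and 397: 718
Huffman total = 36 + 76 + 207 + 321 + 397 + 718 = 1755 bits.
Saving = 2154 − 1755 = 399 bits.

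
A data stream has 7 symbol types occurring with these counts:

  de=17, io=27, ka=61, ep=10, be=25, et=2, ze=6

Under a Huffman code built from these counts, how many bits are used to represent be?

Repeatedly merge the two smallest:
et(2) + ze(6) → 8
8 + ep(10) → 18
de(17) + 18 → 35
be(25) + io(27) → 52
35 + 52 → 87
ka(61) + 87 → 148
be's leaf is at depth 3, giving a 3-bit codeword.

3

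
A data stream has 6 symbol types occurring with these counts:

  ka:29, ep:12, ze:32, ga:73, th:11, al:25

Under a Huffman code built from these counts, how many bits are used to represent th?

4

Huffman merges, smallest pair first:
th(11) + ep(12) → 23
23 + al(25) → 48
ka(29) + ze(32) → 61
48 + 61 → 109
ga(73) + 109 → 182
th sits 4 levels below the root, so its codeword is 4 bits.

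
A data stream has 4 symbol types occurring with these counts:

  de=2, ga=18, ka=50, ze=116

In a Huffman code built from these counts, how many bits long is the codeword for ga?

Huffman merges, smallest pair first:
combine de(2), ga(18) → 20
combine 20, ka(50) → 70
combine 70, ze(116) → 186
The subtree containing ga is merged 3 times, so code length = 3.

3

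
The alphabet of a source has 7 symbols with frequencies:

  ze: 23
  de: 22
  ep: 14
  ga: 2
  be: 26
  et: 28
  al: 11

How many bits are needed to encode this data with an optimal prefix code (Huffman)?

Build the Huffman tree bottom-up:
ga(2) + al(11) → 13
13 + ep(14) → 27
de(22) + ze(23) → 45
be(26) + 27 → 53
et(28) + 45 → 73
53 + 73 → 126
Total encoded bits = sum of merged weights = 13 + 27 + 45 + 53 + 73 + 126 = 337.

337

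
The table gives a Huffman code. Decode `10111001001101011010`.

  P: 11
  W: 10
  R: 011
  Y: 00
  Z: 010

Read left to right; each codeword is recognised as soon as it completes (prefix code):
  10→W | 11→P | 10→W | 010→Z | 011→R | 010→Z | 11→P | 010→Z
Decoded message: WPWZRZPZ

WPWZRZPZ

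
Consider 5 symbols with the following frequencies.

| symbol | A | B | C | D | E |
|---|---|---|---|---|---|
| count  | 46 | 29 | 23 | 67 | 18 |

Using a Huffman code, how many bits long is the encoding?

407

Build the Huffman tree bottom-up:
E(18) + C(23) → 41
B(29) + 41 → 70
A(46) + D(67) → 113
70 + 113 → 183
Each symbol's bit-cost is frequency × depth; summing gives 407 bits (equivalently 41 + 70 + 113 + 183).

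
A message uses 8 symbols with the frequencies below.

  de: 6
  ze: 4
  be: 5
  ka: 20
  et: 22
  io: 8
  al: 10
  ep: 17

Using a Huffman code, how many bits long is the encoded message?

Greedily combine the two least-frequent nodes:
merge ze(4) and be(5): 9
merge de(6) and io(8): 14
merge 9 and al(10): 19
merge 14 and ep(17): 31
merge 19 and ka(20): 39
merge et(22) and 31: 53
merge 39 and 53: 92
Total encoded bits = sum of merged weights = 9 + 14 + 19 + 31 + 39 + 53 + 92 = 257.

257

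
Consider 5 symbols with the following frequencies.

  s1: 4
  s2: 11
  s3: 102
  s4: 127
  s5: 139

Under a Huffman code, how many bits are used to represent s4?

Huffman merges, smallest pair first:
combine s1(4), s2(11) → 15
combine 15, s3(102) → 117
combine 117, s4(127) → 244
combine s5(139), 244 → 383
s4's leaf is at depth 2, giving a 2-bit codeword.

2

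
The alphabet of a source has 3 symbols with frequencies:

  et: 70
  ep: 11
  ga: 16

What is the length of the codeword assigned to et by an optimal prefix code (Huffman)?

Build the tree from the bottom:
combine ep(11), ga(16) → 27
combine 27, et(70) → 97
et is merged only at the final step, so code length = 1.

1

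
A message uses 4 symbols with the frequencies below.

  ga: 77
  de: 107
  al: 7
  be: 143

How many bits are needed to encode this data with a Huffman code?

609

Greedily combine the two least-frequent nodes:
merge al(7) and ga(77): 84
merge 84 and de(107): 191
merge be(143) and 191: 334
Total encoded bits = sum of merged weights = 84 + 191 + 334 = 609.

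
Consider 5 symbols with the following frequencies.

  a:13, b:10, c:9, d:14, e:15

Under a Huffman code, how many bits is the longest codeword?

Merge the two lowest-weight nodes at each step:
combine c(9), b(10) → 19
combine a(13), d(14) → 27
combine e(15), 19 → 34
combine 27, 34 → 61
The rarest symbols sit at the bottom; the longest codeword is 3 bits.

3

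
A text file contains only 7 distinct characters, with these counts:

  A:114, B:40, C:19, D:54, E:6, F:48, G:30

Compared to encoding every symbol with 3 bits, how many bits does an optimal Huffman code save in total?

Fixed-length: 3 bits × 311 symbols = 933 bits.
Huffman merges:
combine E(6), C(19) → 25
combine 25, G(30) → 55
combine B(40), F(48) → 88
combine D(54), 55 → 109
combine 88, 109 → 197
combine A(114), 197 → 311
Huffman total = 25 + 55 + 88 + 109 + 197 + 311 = 785 bits.
Saving = 933 − 785 = 148 bits.

148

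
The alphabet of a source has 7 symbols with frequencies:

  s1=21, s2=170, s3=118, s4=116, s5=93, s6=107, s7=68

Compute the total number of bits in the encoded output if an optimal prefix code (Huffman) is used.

Greedily combine the two least-frequent nodes:
combine s1(21), s7(68) → 89
combine 89, s5(93) → 182
combine s6(107), s4(116) → 223
combine s3(118), s2(170) → 288
combine 182, 223 → 405
combine 288, 405 → 693
Total encoded bits = sum of merged weights = 89 + 182 + 223 + 288 + 405 + 693 = 1880.

1880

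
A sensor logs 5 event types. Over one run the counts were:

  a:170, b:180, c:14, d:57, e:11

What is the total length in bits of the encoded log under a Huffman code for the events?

791

Build the Huffman tree bottom-up:
merge e(11) and c(14): 25
merge 25 and d(57): 82
merge 82 and a(170): 252
merge b(180) and 252: 432
Each symbol's bit-cost is frequency × depth; summing gives 791 bits (equivalently 25 + 82 + 252 + 432).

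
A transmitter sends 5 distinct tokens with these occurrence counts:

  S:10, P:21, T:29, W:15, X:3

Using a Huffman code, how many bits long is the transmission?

168

Build the Huffman tree bottom-up:
X(3) + S(10) → 13
13 + W(15) → 28
P(21) + 28 → 49
T(29) + 49 → 78
Total encoded bits = sum of merged weights = 13 + 28 + 49 + 78 = 168.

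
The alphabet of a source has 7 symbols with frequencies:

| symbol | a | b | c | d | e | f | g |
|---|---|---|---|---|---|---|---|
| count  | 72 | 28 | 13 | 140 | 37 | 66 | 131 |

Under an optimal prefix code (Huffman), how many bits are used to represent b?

Repeatedly merge the two smallest:
merge c(13) and b(28): 41
merge e(37) and 41: 78
merge f(66) and a(72): 138
merge 78 and g(131): 209
merge 138 and d(140): 278
merge 209 and 278: 487
b sits 4 levels below the root, so its codeword is 4 bits.

4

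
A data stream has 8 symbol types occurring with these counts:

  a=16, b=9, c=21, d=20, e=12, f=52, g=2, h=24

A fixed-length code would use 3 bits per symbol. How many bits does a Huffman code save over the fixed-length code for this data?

42

Fixed-length: 3 bits × 156 symbols = 468 bits.
Huffman merges:
merge g(2) and b(9): 11
merge 11 and e(12): 23
merge a(16) and d(20): 36
merge c(21) and 23: 44
merge h(24) and 36: 60
merge 44 and f(52): 96
merge 60 and 96: 156
Huffman total = 11 + 23 + 36 + 44 + 60 + 96 + 156 = 426 bits.
Saving = 468 − 426 = 42 bits.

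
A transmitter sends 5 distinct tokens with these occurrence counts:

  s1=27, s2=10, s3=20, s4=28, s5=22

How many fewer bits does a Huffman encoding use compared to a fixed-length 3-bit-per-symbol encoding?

Fixed-length: 3 bits × 107 symbols = 321 bits.
Huffman merges:
combine s2(10), s3(20) → 30
combine s5(22), s1(27) → 49
combine s4(28), 30 → 58
combine 49, 58 → 107
Huffman total = 30 + 49 + 58 + 107 = 244 bits.
Saving = 321 − 244 = 77 bits.

77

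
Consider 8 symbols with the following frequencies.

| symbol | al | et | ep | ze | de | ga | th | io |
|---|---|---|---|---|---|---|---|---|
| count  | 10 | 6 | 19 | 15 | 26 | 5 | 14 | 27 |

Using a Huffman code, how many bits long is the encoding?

Build the Huffman tree bottom-up:
combine ga(5), et(6) → 11
combine al(10), 11 → 21
combine th(14), ze(15) → 29
combine ep(19), 21 → 40
combine de(26), io(27) → 53
combine 29, 40 → 69
combine 53, 69 → 122
The encoded length is the sum of every internal node's weight: 11 + 21 + 29 + 40 + 53 + 69 + 122 = 345 bits.

345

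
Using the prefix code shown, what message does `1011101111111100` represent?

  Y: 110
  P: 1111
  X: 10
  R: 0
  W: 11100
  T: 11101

XTPW

Read left to right; each codeword is recognised as soon as it completes (prefix code):
  10→X | 11101→T | 1111→P | 11100→W
Decoded message: XTPW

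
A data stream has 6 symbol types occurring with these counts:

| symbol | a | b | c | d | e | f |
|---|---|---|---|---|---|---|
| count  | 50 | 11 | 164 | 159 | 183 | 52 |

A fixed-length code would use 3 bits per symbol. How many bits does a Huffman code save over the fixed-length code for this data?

Fixed-length: 3 bits × 619 symbols = 1857 bits.
Huffman merges:
b(11) + a(50) → 61
f(52) + 61 → 113
113 + d(159) → 272
c(164) + e(183) → 347
272 + 347 → 619
Huffman total = 61 + 113 + 272 + 347 + 619 = 1412 bits.
Saving = 1857 − 1412 = 445 bits.

445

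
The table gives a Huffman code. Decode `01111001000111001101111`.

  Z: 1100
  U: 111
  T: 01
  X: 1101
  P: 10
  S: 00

TUSPSUSXU

Read left to right; each codeword is recognised as soon as it completes (prefix code):
  01→T | 111→U | 00→S | 10→P | 00→S | 111→U | 00→S | 1101→X | 111→U
Decoded message: TUSPSUSXU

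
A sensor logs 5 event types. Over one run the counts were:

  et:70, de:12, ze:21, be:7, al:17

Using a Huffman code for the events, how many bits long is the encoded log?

Build the Huffman tree bottom-up:
be(7) + de(12) → 19
al(17) + 19 → 36
ze(21) + 36 → 57
57 + et(70) → 127
Each symbol's bit-cost is frequency × depth; summing gives 239 bits (equivalently 19 + 36 + 57 + 127).

239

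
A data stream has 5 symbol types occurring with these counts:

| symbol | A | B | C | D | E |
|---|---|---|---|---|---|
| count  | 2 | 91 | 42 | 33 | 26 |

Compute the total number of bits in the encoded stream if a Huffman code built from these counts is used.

386

Greedily combine the two least-frequent nodes:
combine A(2), E(26) → 28
combine 28, D(33) → 61
combine C(42), 61 → 103
combine B(91), 103 → 194
Total encoded bits = sum of merged weights = 28 + 61 + 103 + 194 = 386.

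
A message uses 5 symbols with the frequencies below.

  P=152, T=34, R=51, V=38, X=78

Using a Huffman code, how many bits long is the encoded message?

Merge the two smallest weights repeatedly:
combine T(34), V(38) → 72
combine R(51), 72 → 123
combine X(78), 123 → 201
combine P(152), 201 → 353
The encoded length is the sum of every internal node's weight: 72 + 123 + 201 + 353 = 749 bits.

749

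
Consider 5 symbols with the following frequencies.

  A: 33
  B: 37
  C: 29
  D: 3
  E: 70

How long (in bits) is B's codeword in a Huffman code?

2

Build the tree from the bottom:
merge D(3) and C(29): 32
merge 32 and A(33): 65
merge B(37) and 65: 102
merge E(70) and 102: 172
B's leaf is at depth 2, giving a 2-bit codeword.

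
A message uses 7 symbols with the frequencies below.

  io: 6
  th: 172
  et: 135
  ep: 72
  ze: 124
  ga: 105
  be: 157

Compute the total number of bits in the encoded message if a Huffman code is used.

Build the Huffman tree bottom-up:
io(6) + ep(72) → 78
78 + ga(105) → 183
ze(124) + et(135) → 259
be(157) + th(172) → 329
183 + 259 → 442
329 + 442 → 771
The encoded length is the sum of every internal node's weight: 78 + 183 + 259 + 329 + 442 + 771 = 2062 bits.

2062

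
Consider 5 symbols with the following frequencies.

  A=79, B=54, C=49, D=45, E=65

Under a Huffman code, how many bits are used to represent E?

Build the tree from the bottom:
D(45) + C(49) → 94
B(54) + E(65) → 119
A(79) + 94 → 173
119 + 173 → 292
E's leaf is at depth 2, giving a 2-bit codeword.

2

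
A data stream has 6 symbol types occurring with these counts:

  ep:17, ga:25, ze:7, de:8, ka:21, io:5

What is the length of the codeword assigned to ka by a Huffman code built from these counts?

Repeatedly merge the two smallest:
combine io(5), ze(7) → 12
combine de(8), 12 → 20
combine ep(17), 20 → 37
combine ka(21), ga(25) → 46
combine 37, 46 → 83
The subtree containing ka is merged 2 times, so code length = 2.

2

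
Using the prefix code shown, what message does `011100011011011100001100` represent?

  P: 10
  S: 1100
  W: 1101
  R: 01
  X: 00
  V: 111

RSRPWSXS

Read left to right; each codeword is recognised as soon as it completes (prefix code):
  01→R | 1100→S | 01→R | 10→P | 1101→W | 1100→S | 00→X | 1100→S
Decoded message: RSRPWSXS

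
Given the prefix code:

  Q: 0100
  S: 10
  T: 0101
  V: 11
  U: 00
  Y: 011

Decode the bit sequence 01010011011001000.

Read left to right; each codeword is recognised as soon as it completes (prefix code):
  0101→T | 00→U | 11→V | 011→Y | 00→U | 10→S | 00→U
Decoded message: TUVYUSU

TUVYUSU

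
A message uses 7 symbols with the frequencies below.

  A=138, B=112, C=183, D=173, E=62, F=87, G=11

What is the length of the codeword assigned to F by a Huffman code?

Repeatedly merge the two smallest:
merge G(11) and E(62): 73
merge 73 and F(87): 160
merge B(112) and A(138): 250
merge 160 and D(173): 333
merge C(183) and 250: 433
merge 333 and 433: 766
F sits 3 levels below the root, so its codeword is 3 bits.

3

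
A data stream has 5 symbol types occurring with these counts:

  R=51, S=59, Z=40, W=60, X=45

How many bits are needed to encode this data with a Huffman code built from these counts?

595

Merge the two smallest weights repeatedly:
combine Z(40), X(45) → 85
combine R(51), S(59) → 110
combine W(60), 85 → 145
combine 110, 145 → 255
Each symbol's bit-cost is frequency × depth; summing gives 595 bits (equivalently 85 + 110 + 145 + 255).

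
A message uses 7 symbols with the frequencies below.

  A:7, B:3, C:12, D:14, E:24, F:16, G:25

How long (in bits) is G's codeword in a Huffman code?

2

Repeatedly merge the two smallest:
combine B(3), A(7) → 10
combine 10, C(12) → 22
combine D(14), F(16) → 30
combine 22, E(24) → 46
combine G(25), 30 → 55
combine 46, 55 → 101
The subtree containing G is merged 2 times, so code length = 2.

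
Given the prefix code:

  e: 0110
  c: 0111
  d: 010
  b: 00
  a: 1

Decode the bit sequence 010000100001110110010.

dbdbced

Read left to right; each codeword is recognised as soon as it completes (prefix code):
  010→d | 00→b | 010→d | 00→b | 0111→c | 0110→e | 010→d
Decoded message: dbdbced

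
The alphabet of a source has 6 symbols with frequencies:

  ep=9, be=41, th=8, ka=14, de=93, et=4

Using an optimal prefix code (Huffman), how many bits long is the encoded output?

Greedily combine the two least-frequent nodes:
et(4) + th(8) → 12
ep(9) + 12 → 21
ka(14) + 21 → 35
35 + be(41) → 76
76 + de(93) → 169
Each symbol's bit-cost is frequency × depth; summing gives 313 bits (equivalently 12 + 21 + 35 + 76 + 169).

313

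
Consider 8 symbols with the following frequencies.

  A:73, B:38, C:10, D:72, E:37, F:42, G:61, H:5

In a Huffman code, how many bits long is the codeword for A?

2

Build the tree from the bottom:
combine H(5), C(10) → 15
combine 15, E(37) → 52
combine B(38), F(42) → 80
combine 52, G(61) → 113
combine D(72), A(73) → 145
combine 80, 113 → 193
combine 145, 193 → 338
The subtree containing A is merged 2 times, so code length = 2.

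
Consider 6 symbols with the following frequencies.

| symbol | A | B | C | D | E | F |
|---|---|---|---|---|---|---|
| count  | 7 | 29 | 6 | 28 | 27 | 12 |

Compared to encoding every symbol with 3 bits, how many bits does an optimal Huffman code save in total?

71

Fixed-length: 3 bits × 109 symbols = 327 bits.
Huffman merges:
merge C(6) and A(7): 13
merge F(12) and 13: 25
merge 25 and E(27): 52
merge D(28) and B(29): 57
merge 52 and 57: 109
Huffman total = 13 + 25 + 52 + 57 + 109 = 256 bits.
Saving = 327 − 256 = 71 bits.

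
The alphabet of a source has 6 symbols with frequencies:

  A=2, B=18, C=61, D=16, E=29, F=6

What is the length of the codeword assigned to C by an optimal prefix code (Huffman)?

Huffman merges, smallest pair first:
combine A(2), F(6) → 8
combine 8, D(16) → 24
combine B(18), 24 → 42
combine E(29), 42 → 71
combine C(61), 71 → 132
C is a child of the root — depth 1, so its codeword is a single bit.

1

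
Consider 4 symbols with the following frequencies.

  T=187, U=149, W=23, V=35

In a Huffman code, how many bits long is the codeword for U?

Repeatedly merge the two smallest:
combine W(23), V(35) → 58
combine 58, U(149) → 207
combine T(187), 207 → 394
U sits 2 levels below the root, so its codeword is 2 bits.

2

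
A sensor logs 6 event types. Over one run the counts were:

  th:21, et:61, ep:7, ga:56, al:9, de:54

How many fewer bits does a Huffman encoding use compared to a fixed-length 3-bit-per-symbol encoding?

155

Fixed-length: 3 bits × 208 symbols = 624 bits.
Huffman merges:
merge ep(7) and al(9): 16
merge 16 and th(21): 37
merge 37 and de(54): 91
merge ga(56) and et(61): 117
merge 91 and 117: 208
Huffman total = 16 + 37 + 91 + 117 + 208 = 469 bits.
Saving = 624 − 469 = 155 bits.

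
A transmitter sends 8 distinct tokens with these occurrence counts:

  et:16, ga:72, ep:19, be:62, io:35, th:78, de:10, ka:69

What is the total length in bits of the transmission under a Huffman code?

Build the Huffman tree bottom-up:
combine de(10), et(16) → 26
combine ep(19), 26 → 45
combine io(35), 45 → 80
combine be(62), ka(69) → 131
combine ga(72), th(78) → 150
combine 80, 131 → 211
combine 150, 211 → 361
Total encoded bits = sum of merged weights = 26 + 45 + 80 + 131 + 150 + 211 + 361 = 1004.

1004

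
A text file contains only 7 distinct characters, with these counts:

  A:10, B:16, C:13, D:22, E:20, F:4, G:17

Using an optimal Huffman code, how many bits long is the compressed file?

Build the Huffman tree bottom-up:
merge F(4) and A(10): 14
merge C(13) and 14: 27
merge B(16) and G(17): 33
merge E(20) and D(22): 42
merge 27 and 33: 60
merge 42 and 60: 102
Total encoded bits = sum of merged weights = 14 + 27 + 33 + 42 + 60 + 102 = 278.

278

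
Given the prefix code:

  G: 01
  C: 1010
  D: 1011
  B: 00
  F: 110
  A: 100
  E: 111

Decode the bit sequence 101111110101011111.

DECDE

Read left to right; each codeword is recognised as soon as it completes (prefix code):
  1011→D | 111→E | 1010→C | 1011→D | 111→E
Decoded message: DECDE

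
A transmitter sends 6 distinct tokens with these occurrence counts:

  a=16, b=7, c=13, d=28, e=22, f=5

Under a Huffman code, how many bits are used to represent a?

2

Repeatedly merge the two smallest:
merge f(5) and b(7): 12
merge 12 and c(13): 25
merge a(16) and e(22): 38
merge 25 and d(28): 53
merge 38 and 53: 91
a sits 2 levels below the root, so its codeword is 2 bits.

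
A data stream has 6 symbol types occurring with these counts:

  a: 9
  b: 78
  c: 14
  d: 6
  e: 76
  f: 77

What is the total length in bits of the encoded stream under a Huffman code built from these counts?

Greedily combine the two least-frequent nodes:
merge d(6) and a(9): 15
merge c(14) and 15: 29
merge 29 and e(76): 105
merge f(77) and b(78): 155
merge 105 and 155: 260
The encoded length is the sum of every internal node's weight: 15 + 29 + 105 + 155 + 260 = 564 bits.

564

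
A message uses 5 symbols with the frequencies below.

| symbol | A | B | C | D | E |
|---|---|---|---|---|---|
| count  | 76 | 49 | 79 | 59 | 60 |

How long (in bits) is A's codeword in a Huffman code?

2

Huffman merges, smallest pair first:
merge B(49) and D(59): 108
merge E(60) and A(76): 136
merge C(79) and 108: 187
merge 136 and 187: 323
The subtree containing A is merged 2 times, so code length = 2.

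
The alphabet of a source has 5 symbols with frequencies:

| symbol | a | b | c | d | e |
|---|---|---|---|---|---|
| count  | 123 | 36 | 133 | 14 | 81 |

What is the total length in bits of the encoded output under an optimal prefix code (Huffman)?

822

Merge the two smallest weights repeatedly:
merge d(14) and b(36): 50
merge 50 and e(81): 131
merge a(123) and 131: 254
merge c(133) and 254: 387
The encoded length is the sum of every internal node's weight: 50 + 131 + 254 + 387 = 822 bits.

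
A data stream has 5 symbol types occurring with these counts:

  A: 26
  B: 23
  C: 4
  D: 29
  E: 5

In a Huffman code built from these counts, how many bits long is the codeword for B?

2

Repeatedly merge the two smallest:
merge C(4) and E(5): 9
merge 9 and B(23): 32
merge A(26) and D(29): 55
merge 32 and 55: 87
B sits 2 levels below the root, so its codeword is 2 bits.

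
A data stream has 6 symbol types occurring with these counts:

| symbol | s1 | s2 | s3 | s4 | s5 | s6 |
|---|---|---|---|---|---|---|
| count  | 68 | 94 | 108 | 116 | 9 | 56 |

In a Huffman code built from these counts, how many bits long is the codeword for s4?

2

Repeatedly merge the two smallest:
merge s5(9) and s6(56): 65
merge 65 and s1(68): 133
merge s2(94) and s3(108): 202
merge s4(116) and 133: 249
merge 202 and 249: 451
s4's leaf is at depth 2, giving a 2-bit codeword.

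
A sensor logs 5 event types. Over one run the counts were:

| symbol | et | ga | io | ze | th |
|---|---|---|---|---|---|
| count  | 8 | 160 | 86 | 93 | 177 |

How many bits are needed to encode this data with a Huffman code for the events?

Greedily combine the two least-frequent nodes:
et(8) + io(86) → 94
ze(93) + 94 → 187
ga(160) + th(177) → 337
187 + 337 → 524
Total encoded bits = sum of merged weights = 94 + 187 + 337 + 524 = 1142.

1142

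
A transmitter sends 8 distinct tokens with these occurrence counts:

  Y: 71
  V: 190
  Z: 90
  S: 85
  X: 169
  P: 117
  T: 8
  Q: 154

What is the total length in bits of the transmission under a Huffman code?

Build the Huffman tree bottom-up:
merge T(8) and Y(71): 79
merge 79 and S(85): 164
merge Z(90) and P(117): 207
merge Q(154) and 164: 318
merge X(169) and V(190): 359
merge 207 and 318: 525
merge 359 and 525: 884
Each symbol's bit-cost is frequency × depth; summing gives 2536 bits (equivalently 79 + 164 + 207 + 318 + 359 + 525 + 884).

2536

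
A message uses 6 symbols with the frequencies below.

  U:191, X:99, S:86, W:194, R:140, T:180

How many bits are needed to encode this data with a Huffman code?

2285

Merge the two smallest weights repeatedly:
merge S(86) and X(99): 185
merge R(140) and T(180): 320
merge 185 and U(191): 376
merge W(194) and 320: 514
merge 376 and 514: 890
The encoded length is the sum of every internal node's weight: 185 + 320 + 376 + 514 + 890 = 2285 bits.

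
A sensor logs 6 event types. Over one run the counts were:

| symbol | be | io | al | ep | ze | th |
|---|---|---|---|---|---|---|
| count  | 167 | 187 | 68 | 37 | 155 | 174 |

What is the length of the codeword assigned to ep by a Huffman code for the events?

Build the tree from the bottom:
combine ep(37), al(68) → 105
combine 105, ze(155) → 260
combine be(167), th(174) → 341
combine io(187), 260 → 447
combine 341, 447 → 788
The subtree containing ep is merged 4 times, so code length = 4.

4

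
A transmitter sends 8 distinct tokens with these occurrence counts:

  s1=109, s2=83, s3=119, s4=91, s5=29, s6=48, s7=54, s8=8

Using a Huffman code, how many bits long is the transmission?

Merge the two smallest weights repeatedly:
s8(8) + s5(29) → 37
37 + s6(48) → 85
s7(54) + s2(83) → 137
85 + s4(91) → 176
s1(109) + s3(119) → 228
137 + 176 → 313
228 + 313 → 541
Total encoded bits = sum of merged weights = 37 + 85 + 137 + 176 + 228 + 313 + 541 = 1517.

1517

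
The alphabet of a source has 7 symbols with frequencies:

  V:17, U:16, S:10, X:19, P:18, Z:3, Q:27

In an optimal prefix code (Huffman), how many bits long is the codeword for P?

Build the tree from the bottom:
merge Z(3) and S(10): 13
merge 13 and U(16): 29
merge V(17) and P(18): 35
merge X(19) and Q(27): 46
merge 29 and 35: 64
merge 46 and 64: 110
P's leaf is at depth 3, giving a 3-bit codeword.

3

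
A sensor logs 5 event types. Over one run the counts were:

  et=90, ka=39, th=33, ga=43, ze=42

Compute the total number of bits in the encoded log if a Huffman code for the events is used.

Greedily combine the two least-frequent nodes:
th(33) + ka(39) → 72
ze(42) + ga(43) → 85
72 + 85 → 157
et(90) + 157 → 247
Each symbol's bit-cost is frequency × depth; summing gives 561 bits (equivalently 72 + 85 + 157 + 247).

561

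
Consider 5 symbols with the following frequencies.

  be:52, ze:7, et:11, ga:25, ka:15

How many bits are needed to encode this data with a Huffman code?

219

Build the Huffman tree bottom-up:
ze(7) + et(11) → 18
ka(15) + 18 → 33
ga(25) + 33 → 58
be(52) + 58 → 110
Total encoded bits = sum of merged weights = 18 + 33 + 58 + 110 = 219.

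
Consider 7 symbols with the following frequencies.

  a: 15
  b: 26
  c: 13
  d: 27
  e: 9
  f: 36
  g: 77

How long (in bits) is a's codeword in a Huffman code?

4

Huffman merges, smallest pair first:
combine e(9), c(13) → 22
combine a(15), 22 → 37
combine b(26), d(27) → 53
combine f(36), 37 → 73
combine 53, 73 → 126
combine g(77), 126 → 203
a sits 4 levels below the root, so its codeword is 4 bits.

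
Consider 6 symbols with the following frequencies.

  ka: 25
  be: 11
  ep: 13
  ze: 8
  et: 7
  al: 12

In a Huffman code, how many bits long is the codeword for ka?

2

Huffman merges, smallest pair first:
combine et(7), ze(8) → 15
combine be(11), al(12) → 23
combine ep(13), 15 → 28
combine 23, ka(25) → 48
combine 28, 48 → 76
The subtree containing ka is merged 2 times, so code length = 2.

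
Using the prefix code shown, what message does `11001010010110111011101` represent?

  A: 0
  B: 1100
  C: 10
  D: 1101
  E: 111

Read left to right; each codeword is recognised as soon as it completes (prefix code):
  1100→B | 10→C | 10→C | 0→A | 10→C | 1101→D | 1101→D | 1101→D
Decoded message: BCCACDDD

BCCACDDD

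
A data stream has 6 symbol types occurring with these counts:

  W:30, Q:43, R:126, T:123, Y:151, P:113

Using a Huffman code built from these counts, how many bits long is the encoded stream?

Build the Huffman tree bottom-up:
W(30) + Q(43) → 73
73 + P(113) → 186
T(123) + R(126) → 249
Y(151) + 186 → 337
249 + 337 → 586
Each symbol's bit-cost is frequency × depth; summing gives 1431 bits (equivalently 73 + 186 + 249 + 337 + 586).

1431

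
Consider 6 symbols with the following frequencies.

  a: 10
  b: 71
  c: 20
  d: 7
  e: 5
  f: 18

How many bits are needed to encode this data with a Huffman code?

Merge the two smallest weights repeatedly:
combine e(5), d(7) → 12
combine a(10), 12 → 22
combine f(18), c(20) → 38
combine 22, 38 → 60
combine 60, b(71) → 131
Each symbol's bit-cost is frequency × depth; summing gives 263 bits (equivalently 12 + 22 + 38 + 60 + 131).

263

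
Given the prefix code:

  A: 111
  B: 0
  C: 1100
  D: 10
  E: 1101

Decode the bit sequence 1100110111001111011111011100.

CECADAEC

Read left to right; each codeword is recognised as soon as it completes (prefix code):
  1100→C | 1101→E | 1100→C | 111→A | 10→D | 111→A | 1101→E | 1100→C
Decoded message: CECADAEC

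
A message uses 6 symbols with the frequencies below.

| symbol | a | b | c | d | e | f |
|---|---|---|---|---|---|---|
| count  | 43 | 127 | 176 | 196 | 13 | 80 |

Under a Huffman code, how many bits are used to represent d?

2

Build the tree from the bottom:
e(13) + a(43) → 56
56 + f(80) → 136
b(127) + 136 → 263
c(176) + d(196) → 372
263 + 372 → 635
d's leaf is at depth 2, giving a 2-bit codeword.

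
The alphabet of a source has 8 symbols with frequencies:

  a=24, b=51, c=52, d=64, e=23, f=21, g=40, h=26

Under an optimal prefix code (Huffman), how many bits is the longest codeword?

Merge the two lowest-weight nodes at each step:
merge f(21) and e(23): 44
merge a(24) and h(26): 50
merge g(40) and 44: 84
merge 50 and b(51): 101
merge c(52) and d(64): 116
merge 84 and 101: 185
merge 116 and 185: 301
The first pair merged (f, e) ends up deepest, at depth 4.

4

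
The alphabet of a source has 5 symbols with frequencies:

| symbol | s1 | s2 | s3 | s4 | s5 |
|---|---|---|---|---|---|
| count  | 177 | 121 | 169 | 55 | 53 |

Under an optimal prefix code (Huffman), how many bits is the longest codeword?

3

Merge the two lowest-weight nodes at each step:
s5(53) + s4(55) → 108
108 + s2(121) → 229
s3(169) + s1(177) → 346
229 + 346 → 575
The rarest symbols sit at the bottom; the longest codeword is 3 bits.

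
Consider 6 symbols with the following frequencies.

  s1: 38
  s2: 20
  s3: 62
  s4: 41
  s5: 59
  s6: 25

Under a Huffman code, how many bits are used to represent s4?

Repeatedly merge the two smallest:
combine s2(20), s6(25) → 45
combine s1(38), s4(41) → 79
combine 45, s5(59) → 104
combine s3(62), 79 → 141
combine 104, 141 → 245
s4's leaf is at depth 3, giving a 3-bit codeword.

3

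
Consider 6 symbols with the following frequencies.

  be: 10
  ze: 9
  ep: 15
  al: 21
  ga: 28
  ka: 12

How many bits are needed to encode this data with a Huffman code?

Merge the two smallest weights repeatedly:
merge ze(9) and be(10): 19
merge ka(12) and ep(15): 27
merge 19 and al(21): 40
merge 27 and ga(28): 55
merge 40 and 55: 95
Total encoded bits = sum of merged weights = 19 + 27 + 40 + 55 + 95 = 236.

236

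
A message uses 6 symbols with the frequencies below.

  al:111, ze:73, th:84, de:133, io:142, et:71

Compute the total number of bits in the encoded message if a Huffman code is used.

Greedily combine the two least-frequent nodes:
combine et(71), ze(73) → 144
combine th(84), al(111) → 195
combine de(133), io(142) → 275
combine 144, 195 → 339
combine 275, 339 → 614
Total encoded bits = sum of merged weights = 144 + 195 + 275 + 339 + 614 = 1567.

1567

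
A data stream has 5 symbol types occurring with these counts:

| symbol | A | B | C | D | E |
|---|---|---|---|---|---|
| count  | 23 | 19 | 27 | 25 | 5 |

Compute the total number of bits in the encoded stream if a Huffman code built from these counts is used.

222

Greedily combine the two least-frequent nodes:
combine E(5), B(19) → 24
combine A(23), 24 → 47
combine D(25), C(27) → 52
combine 47, 52 → 99
The encoded length is the sum of every internal node's weight: 24 + 47 + 52 + 99 = 222 bits.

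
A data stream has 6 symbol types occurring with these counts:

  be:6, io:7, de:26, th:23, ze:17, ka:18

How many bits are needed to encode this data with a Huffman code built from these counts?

Merge the two smallest weights repeatedly:
merge be(6) and io(7): 13
merge 13 and ze(17): 30
merge ka(18) and th(23): 41
merge de(26) and 30: 56
merge 41 and 56: 97
The encoded length is the sum of every internal node's weight: 13 + 30 + 41 + 56 + 97 = 237 bits.

237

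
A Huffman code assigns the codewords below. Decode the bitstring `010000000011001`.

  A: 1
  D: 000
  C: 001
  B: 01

Read left to right; each codeword is recognised as soon as it completes (prefix code):
  01→B | 000→D | 000→D | 001→C | 1→A | 001→C
Decoded message: BDDCAC

BDDCAC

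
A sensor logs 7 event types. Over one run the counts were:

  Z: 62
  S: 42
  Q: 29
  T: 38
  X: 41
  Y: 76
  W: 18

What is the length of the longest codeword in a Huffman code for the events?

4

Merge the two lowest-weight nodes at each step:
W(18) + Q(29) → 47
T(38) + X(41) → 79
S(42) + 47 → 89
Z(62) + Y(76) → 138
79 + 89 → 168
138 + 168 → 306
Maximum depth reached is 4.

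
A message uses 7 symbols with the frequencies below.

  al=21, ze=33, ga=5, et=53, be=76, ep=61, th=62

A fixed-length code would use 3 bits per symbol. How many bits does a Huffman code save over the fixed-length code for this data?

114

Fixed-length: 3 bits × 311 symbols = 933 bits.
Huffman merges:
merge ga(5) and al(21): 26
merge 26 and ze(33): 59
merge et(53) and 59: 112
merge ep(61) and th(62): 123
merge be(76) and 112: 188
merge 123 and 188: 311
Huffman total = 26 + 59 + 112 + 123 + 188 + 311 = 819 bits.
Saving = 933 − 819 = 114 bits.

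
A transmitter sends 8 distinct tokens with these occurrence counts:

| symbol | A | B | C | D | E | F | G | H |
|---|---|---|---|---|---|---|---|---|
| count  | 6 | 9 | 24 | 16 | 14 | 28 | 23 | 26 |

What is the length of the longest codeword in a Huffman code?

Merge the two lowest-weight nodes at each step:
A(6) + B(9) → 15
E(14) + 15 → 29
D(16) + G(23) → 39
C(24) + H(26) → 50
F(28) + 29 → 57
39 + 50 → 89
57 + 89 → 146
The rarest symbols sit at the bottom; the longest codeword is 4 bits.

4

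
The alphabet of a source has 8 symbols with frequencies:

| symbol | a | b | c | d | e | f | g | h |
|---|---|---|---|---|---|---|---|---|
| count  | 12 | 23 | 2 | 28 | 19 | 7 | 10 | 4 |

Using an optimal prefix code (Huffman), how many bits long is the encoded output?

283

Build the Huffman tree bottom-up:
c(2) + h(4) → 6
6 + f(7) → 13
g(10) + a(12) → 22
13 + e(19) → 32
22 + b(23) → 45
d(28) + 32 → 60
45 + 60 → 105
Total encoded bits = sum of merged weights = 6 + 13 + 22 + 32 + 45 + 60 + 105 = 283.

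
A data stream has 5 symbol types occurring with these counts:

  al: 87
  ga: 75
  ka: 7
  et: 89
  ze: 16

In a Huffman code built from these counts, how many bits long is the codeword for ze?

Huffman merges, smallest pair first:
combine ka(7), ze(16) → 23
combine 23, ga(75) → 98
combine al(87), et(89) → 176
combine 98, 176 → 274
ze sits 3 levels below the root, so its codeword is 3 bits.

3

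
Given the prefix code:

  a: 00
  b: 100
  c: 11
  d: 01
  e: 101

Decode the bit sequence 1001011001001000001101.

Read left to right; each codeword is recognised as soon as it completes (prefix code):
  100→b | 101→e | 100→b | 100→b | 100→b | 00→a | 01→d | 101→e
Decoded message: bebbbade

bebbbade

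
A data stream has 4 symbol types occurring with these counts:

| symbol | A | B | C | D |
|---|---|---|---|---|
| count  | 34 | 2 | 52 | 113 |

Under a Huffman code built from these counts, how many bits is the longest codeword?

3

Merge the two lowest-weight nodes at each step:
B(2) + A(34) → 36
36 + C(52) → 88
88 + D(113) → 201
The first pair merged (B, A) ends up deepest, at depth 3.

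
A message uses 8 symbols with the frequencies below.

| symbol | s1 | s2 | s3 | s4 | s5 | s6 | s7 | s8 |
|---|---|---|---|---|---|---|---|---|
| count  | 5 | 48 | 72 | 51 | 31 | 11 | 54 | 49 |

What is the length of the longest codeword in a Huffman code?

5

Merge the two lowest-weight nodes at each step:
s1(5) + s6(11) → 16
16 + s5(31) → 47
47 + s2(48) → 95
s8(49) + s4(51) → 100
s7(54) + s3(72) → 126
95 + 100 → 195
126 + 195 → 321
The first pair merged (s1, s6) ends up deepest, at depth 5.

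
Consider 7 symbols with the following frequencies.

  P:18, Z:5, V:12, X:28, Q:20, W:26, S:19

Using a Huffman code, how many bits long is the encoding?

Merge the two smallest weights repeatedly:
merge Z(5) and V(12): 17
merge 17 and P(18): 35
merge S(19) and Q(20): 39
merge W(26) and X(28): 54
merge 35 and 39: 74
merge 54 and 74: 128
Total encoded bits = sum of merged weights = 17 + 35 + 39 + 54 + 74 + 128 = 347.

347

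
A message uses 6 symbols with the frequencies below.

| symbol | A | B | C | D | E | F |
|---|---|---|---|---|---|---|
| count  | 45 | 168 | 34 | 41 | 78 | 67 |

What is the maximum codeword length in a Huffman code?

4

Merge the two lowest-weight nodes at each step:
C(34) + D(41) → 75
A(45) + F(67) → 112
75 + E(78) → 153
112 + 153 → 265
B(168) + 265 → 433
Maximum depth reached is 4.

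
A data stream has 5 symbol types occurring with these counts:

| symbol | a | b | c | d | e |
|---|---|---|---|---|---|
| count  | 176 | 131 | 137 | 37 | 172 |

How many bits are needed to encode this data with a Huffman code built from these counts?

Build the Huffman tree bottom-up:
combine d(37), b(131) → 168
combine c(137), 168 → 305
combine e(172), a(176) → 348
combine 305, 348 → 653
The encoded length is the sum of every internal node's weight: 168 + 305 + 348 + 653 = 1474 bits.

1474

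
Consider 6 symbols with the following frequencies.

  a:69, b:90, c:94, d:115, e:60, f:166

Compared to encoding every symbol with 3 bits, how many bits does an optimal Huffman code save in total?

Fixed-length: 3 bits × 594 symbols = 1782 bits.
Huffman merges:
e(60) + a(69) → 129
b(90) + c(94) → 184
d(115) + 129 → 244
f(166) + 184 → 350
244 + 350 → 594
Huffman total = 129 + 184 + 244 + 350 + 594 = 1501 bits.
Saving = 1782 − 1501 = 281 bits.

281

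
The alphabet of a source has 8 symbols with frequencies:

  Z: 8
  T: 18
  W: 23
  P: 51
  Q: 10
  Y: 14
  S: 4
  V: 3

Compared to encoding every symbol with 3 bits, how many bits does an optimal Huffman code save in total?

56

Fixed-length: 3 bits × 131 symbols = 393 bits.
Huffman merges:
V(3) + S(4) → 7
7 + Z(8) → 15
Q(10) + Y(14) → 24
15 + T(18) → 33
W(23) + 24 → 47
33 + 47 → 80
P(51) + 80 → 131
Huffman total = 7 + 15 + 24 + 33 + 47 + 80 + 131 = 337 bits.
Saving = 393 − 337 = 56 bits.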